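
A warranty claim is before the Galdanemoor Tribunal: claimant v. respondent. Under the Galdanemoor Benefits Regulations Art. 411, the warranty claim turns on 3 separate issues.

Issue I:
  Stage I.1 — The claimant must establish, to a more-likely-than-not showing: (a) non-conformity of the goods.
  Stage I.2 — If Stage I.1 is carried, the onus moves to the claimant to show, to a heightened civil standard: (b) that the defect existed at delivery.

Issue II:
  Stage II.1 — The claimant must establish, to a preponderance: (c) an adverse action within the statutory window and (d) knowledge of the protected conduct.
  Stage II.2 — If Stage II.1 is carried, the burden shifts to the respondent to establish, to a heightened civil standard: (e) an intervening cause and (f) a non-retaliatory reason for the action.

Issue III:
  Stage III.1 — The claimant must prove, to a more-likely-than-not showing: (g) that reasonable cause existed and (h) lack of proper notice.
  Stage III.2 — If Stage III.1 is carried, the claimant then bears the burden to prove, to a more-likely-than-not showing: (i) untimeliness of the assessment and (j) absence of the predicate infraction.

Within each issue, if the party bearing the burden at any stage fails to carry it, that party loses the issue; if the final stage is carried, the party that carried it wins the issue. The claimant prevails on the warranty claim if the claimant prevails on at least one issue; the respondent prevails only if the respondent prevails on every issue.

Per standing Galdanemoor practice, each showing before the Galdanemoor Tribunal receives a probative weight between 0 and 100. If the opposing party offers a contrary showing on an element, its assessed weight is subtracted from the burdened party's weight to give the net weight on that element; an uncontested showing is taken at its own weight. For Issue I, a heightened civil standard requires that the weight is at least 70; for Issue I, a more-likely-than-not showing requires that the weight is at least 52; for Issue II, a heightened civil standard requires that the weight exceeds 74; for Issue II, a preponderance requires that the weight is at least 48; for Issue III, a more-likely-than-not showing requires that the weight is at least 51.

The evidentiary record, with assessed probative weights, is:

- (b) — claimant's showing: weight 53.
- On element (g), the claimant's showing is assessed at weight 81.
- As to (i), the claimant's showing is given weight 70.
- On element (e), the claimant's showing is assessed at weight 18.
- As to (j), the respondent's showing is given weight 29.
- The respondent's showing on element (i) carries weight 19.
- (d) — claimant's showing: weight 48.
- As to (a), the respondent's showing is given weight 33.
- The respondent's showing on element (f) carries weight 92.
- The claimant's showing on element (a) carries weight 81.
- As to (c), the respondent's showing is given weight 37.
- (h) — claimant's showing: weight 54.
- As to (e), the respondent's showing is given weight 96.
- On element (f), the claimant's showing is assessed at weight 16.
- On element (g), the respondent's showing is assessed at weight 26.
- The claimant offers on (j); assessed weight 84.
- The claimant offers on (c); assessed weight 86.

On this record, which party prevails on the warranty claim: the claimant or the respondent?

— Issue I —
At Stage I.1 the claimant must meet a more-likely-than-not showing (weight is at least 52): on (a) the weight is 81 less the opposing 33 gives net 48, which does not reach 52, so (a) does not meet the standard.
  Stage I.1 not carried; the claimant fails its burden.
The respondent prevails on this issue.
— Issue II —
At Stage II.1 the claimant must meet a preponderance (weight is at least 48): on (c) the weight is 86 less the opposing 37 gives net 49, ≥ 48, so (c) meets the standard; on (d) the weight is 48, ≥ 48, so (d) meets the standard.
  All elements met. The burden passes to the respondent.
At Stage II.2 the respondent must meet a heightened civil standard (weight exceeds 74): on (e) the weight is 96 less the opposing 18 gives net 78, > 74, so (e) meets the standard; on (f) the weight is 92 less the opposing 16 gives net 76, which does exceed 74, so (f) meets the standard.
  Stage II.2 carried; the final stage is satisfied.
Every stage carried; the respondent prevails on this issue.
— Issue III —
Stage III.1 (claimant, a more-likely-than-not showing, weight is at least 51): (g) net 81−26=55 ≥ 51 — meets; (h) 54 ≥ 51 — meets.
  All elements met. The claimant retains the burden for Stage III.2.
Stage III.2 (claimant, a more-likely-than-not showing, weight is at least 51): (i) net 70−19=51 ≥ 51 — meets; (j) net 84−29=55 ≥ 51 — meets.
  Stage III.2 carried; the final stage is satisfied.
Every stage carried; the claimant prevails on this issue.
Per-issue: Issue I → respondent; Issue II → respondent; Issue III → claimant. The claimant must prevail on at least one issue; overall, the claimant prevails.

claimant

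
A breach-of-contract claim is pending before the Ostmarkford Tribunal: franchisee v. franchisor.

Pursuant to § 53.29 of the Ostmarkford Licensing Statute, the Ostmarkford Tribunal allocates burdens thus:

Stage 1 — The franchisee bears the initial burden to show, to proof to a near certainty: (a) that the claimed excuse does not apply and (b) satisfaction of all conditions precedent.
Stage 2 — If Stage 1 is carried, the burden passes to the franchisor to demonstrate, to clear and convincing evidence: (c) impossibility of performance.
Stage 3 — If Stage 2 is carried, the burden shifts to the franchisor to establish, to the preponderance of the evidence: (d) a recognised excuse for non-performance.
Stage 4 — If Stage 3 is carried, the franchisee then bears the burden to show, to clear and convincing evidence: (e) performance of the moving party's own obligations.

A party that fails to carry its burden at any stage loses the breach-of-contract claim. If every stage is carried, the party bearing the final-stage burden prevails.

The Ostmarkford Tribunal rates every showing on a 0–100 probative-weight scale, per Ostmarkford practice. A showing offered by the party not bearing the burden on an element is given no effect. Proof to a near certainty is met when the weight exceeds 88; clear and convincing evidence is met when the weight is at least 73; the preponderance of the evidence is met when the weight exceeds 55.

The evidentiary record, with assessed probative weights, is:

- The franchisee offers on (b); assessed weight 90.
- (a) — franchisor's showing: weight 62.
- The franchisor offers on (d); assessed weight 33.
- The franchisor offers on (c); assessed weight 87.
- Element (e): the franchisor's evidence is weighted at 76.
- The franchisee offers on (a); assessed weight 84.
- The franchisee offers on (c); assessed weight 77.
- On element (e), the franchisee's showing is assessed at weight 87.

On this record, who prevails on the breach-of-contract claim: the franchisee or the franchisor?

Stage 1 (franchisee, proof to a near certainty, weight exceeds 88): (a) 84 (franchisor's 62 disregarded) ≤ 88 — fails; (b) 90 > 88 — meets.
  Not every element is met, so the franchisee fails to carry Stage 1.
So the franchisor prevails.

franchisor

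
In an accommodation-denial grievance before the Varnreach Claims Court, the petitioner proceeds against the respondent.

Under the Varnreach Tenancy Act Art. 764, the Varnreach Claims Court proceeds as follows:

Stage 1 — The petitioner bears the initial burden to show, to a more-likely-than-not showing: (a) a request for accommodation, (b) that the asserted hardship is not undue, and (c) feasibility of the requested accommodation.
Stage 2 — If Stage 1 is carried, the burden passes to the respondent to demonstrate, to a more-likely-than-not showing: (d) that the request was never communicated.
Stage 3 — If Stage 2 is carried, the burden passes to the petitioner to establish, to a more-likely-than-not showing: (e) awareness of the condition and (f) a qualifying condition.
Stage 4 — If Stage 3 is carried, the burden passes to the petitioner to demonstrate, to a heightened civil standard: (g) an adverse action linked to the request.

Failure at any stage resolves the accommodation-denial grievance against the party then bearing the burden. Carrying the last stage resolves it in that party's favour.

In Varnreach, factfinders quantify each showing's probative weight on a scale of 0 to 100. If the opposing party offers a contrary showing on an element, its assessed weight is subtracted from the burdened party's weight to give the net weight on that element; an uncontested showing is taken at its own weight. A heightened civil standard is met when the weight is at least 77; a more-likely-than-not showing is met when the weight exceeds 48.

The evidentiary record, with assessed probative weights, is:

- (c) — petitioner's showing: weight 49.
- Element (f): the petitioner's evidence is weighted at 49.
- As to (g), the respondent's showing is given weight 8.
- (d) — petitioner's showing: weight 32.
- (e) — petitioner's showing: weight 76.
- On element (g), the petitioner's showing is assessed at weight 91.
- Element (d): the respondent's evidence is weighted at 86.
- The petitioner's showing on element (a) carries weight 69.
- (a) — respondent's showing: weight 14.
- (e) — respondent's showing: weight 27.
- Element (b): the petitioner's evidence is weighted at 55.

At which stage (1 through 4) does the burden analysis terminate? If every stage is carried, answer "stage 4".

Stage 1 (petitioner, a more-likely-than-not showing, weight exceeds 48): (a) net 69−14=55 > 48 — meets; (b) 55 > 48 — meets; (c) 49 > 48 — meets.
  Stage 1 is satisfied; the onus moves to the respondent.
Stage 2 (respondent, a more-likely-than-not showing, weight exceeds 48): (d) net 86−32=54 > 48 — meets.
  Stage 2 carried; the burden shifts to the petitioner.
Stage 3 (petitioner, a more-likely-than-not showing, weight exceeds 48): (e) net 76−27=49 > 48 — meets; (f) 49 > 48 — meets.
  Stage 3 carried; the burden remains with the petitioner.
Stage 4 (petitioner, a heightened civil standard, weight is at least 77): (g) net 91−8=83 ≥ 77 — meets.
  All elements met at the final stage.
All stages carried — the petitioner prevails.

stage 4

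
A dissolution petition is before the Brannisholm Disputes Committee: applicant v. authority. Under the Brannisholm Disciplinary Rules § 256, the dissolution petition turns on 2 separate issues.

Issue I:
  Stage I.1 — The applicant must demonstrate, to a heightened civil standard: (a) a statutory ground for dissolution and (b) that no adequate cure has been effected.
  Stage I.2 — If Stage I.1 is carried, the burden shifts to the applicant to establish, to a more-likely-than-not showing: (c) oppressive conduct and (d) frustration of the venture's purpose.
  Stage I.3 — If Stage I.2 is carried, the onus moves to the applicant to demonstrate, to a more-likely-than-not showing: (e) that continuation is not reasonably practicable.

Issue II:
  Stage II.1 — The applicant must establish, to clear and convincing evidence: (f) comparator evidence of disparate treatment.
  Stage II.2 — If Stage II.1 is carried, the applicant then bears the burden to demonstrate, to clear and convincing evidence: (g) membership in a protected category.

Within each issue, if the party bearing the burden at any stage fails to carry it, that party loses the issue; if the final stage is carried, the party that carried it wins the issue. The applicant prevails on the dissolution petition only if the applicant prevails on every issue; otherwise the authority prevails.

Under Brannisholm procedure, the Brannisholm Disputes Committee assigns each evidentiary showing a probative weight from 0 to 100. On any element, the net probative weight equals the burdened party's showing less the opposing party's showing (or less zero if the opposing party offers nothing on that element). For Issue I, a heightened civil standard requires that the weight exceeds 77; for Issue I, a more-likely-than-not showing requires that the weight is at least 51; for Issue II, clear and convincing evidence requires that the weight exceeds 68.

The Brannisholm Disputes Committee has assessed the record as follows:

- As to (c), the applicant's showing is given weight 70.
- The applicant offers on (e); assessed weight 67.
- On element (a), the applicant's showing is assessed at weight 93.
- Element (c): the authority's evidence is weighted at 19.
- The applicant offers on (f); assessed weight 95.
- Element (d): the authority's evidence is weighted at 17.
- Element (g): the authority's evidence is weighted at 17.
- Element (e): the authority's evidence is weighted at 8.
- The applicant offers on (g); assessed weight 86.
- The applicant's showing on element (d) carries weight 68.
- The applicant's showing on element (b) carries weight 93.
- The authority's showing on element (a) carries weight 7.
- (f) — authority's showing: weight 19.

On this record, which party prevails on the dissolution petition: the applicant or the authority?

— Issue I —
At Stage I.1 the applicant must meet a heightened civil standard (weight exceeds 77): on (a) the weight is 93 less the opposing 7 gives net 86, > 77, so (a) meets the standard; on (b) the weight is 93, which does exceed 77, so (b) meets the standard.
  Stage I.1 carried; the burden remains with the applicant.
At Stage I.2 the applicant must meet a more-likely-than-not showing (weight is at least 51): on (c) the weight is 70 less the opposing 19 gives net 51, ≥ 51, so (c) meets the standard; on (d) the weight is 68 less the opposing 17 gives net 51, ≥ 51, so (d) meets the standard.
  Stage I.2 carried; the burden remains with the applicant.
At Stage I.3 the applicant must meet a more-likely-than-not showing (weight is at least 51): on (e) the weight is 67 less the opposing 8 gives net 59, ≥ 51, so (e) meets the standard.
  Stage I.3 carried; the final stage is satisfied.
Every stage carried; the applicant prevails on this issue.
— Issue II —
At Stage II.1 the applicant must meet clear and convincing evidence (weight exceeds 68): on (f) the weight is 95 less the opposing 19 gives net 76, > 68, so (f) meets the standard.
  All elements met. The applicant retains the burden for Stage II.2.
At Stage II.2 the applicant must meet clear and convincing evidence (weight exceeds 68): on (g) the weight is 86 less the opposing 17 gives net 69, which does exceed 68, so (g) meets the standard.
  The applicant carries the last stage.
Every stage carried; the applicant prevails on this issue.
Per-issue: Issue I → applicant; Issue II → applicant. The applicant must prevail on every issue; overall, the applicant prevails.

applicant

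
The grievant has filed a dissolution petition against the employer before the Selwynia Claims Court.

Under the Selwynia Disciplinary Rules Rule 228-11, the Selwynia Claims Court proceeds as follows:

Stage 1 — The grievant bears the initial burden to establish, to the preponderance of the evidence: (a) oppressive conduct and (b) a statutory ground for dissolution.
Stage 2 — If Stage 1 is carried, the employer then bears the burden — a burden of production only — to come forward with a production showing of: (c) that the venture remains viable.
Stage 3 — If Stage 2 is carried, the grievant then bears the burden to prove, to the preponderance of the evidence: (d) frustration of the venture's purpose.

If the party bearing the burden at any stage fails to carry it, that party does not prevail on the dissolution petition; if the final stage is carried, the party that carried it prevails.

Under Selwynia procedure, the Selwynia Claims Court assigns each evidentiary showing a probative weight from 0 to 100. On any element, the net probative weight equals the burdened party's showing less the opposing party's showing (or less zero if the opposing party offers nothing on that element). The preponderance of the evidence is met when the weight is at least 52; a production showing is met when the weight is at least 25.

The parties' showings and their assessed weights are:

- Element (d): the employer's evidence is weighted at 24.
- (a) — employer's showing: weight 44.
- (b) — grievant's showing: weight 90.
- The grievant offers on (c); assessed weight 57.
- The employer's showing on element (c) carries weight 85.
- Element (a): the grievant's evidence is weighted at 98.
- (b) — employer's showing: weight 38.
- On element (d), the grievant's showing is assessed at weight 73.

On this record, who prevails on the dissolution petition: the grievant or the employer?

At Stage 1 the grievant must meet the preponderance of the evidence (weight is at least 52): on (a) the weight is 98 less the opposing 44 gives net 54, ≥ 52, so (a) meets the standard; on (b) the weight is 90 less the opposing 38 gives net 52, ≥ 52, so (b) meets the standard.
  Stage 1 is satisfied; the onus moves to the employer.
At Stage 2 the employer must meet a production showing (weight is at least 25): on (c) the weight is 85 less the opposing 57 gives net 28, ≥ 25, so (c) meets the standard.
  The employer carries Stage 2; the grievant now bears the burden.
At Stage 3 the grievant must meet the preponderance of the evidence (weight is at least 52): on (d) the weight is 73 less the opposing 24 gives net 49, < 52, so (d) does not meet the standard.
  Stage 3 not carried; the grievant fails its burden.
The employer prevails.

employer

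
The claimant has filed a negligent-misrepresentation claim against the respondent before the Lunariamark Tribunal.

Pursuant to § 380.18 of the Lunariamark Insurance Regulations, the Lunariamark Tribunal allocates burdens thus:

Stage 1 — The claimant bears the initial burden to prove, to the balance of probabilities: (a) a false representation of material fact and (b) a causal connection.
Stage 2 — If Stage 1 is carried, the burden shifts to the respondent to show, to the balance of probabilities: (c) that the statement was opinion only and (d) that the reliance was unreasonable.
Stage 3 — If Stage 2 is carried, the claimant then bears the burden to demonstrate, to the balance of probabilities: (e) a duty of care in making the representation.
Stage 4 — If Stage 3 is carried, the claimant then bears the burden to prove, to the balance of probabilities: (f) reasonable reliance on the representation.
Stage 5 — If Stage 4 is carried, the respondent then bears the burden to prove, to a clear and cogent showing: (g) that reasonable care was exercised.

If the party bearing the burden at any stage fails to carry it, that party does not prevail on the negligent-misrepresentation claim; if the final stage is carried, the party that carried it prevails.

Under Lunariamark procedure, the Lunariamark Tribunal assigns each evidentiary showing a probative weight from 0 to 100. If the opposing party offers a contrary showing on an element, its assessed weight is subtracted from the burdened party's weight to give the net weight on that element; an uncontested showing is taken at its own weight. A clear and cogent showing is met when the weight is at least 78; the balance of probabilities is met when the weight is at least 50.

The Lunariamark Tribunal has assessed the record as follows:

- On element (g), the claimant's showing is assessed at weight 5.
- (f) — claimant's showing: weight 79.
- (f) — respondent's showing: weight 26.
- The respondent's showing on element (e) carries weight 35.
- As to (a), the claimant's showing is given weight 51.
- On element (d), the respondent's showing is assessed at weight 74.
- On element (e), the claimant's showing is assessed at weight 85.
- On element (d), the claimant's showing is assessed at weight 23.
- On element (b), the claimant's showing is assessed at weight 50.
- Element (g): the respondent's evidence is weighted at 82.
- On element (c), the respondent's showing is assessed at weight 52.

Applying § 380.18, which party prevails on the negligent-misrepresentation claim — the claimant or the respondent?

claimant

Stage 1 — burden on claimant; standard: the balance of probabilities (weight is at least 50).
    (a): 51 ≥ 50 [met]
    (b): 50 ≥ 50 [met]
  Stage 1 carried; the burden shifts to the respondent.
Stage 2 — burden on respondent; standard: the balance of probabilities (weight is at least 50).
    (c): 52 ≥ 50 [met]
    (d): 74 − 23 = 51 ≥ 50 [met]
  Stage 2 is satisfied; the onus moves to the claimant.
Stage 3 — burden on claimant; standard: the balance of probabilities (weight is at least 50).
    (e): 85 − 35 = 50 ≥ 50 [met]
  All elements met. The claimant retains the burden for Stage 4.
Stage 4 — burden on claimant; standard: the balance of probabilities (weight is at least 50).
    (f): 79 − 26 = 53 ≥ 50 [met]
  The claimant carries Stage 4; the respondent now bears the burden.
Stage 5 — burden on respondent; standard: a clear and cogent showing (weight is at least 78).
    (g): 82 − 5 = 77 < 78 [not met]
  Not every element is met, so the respondent fails to carry Stage 5.
So the claimant prevails.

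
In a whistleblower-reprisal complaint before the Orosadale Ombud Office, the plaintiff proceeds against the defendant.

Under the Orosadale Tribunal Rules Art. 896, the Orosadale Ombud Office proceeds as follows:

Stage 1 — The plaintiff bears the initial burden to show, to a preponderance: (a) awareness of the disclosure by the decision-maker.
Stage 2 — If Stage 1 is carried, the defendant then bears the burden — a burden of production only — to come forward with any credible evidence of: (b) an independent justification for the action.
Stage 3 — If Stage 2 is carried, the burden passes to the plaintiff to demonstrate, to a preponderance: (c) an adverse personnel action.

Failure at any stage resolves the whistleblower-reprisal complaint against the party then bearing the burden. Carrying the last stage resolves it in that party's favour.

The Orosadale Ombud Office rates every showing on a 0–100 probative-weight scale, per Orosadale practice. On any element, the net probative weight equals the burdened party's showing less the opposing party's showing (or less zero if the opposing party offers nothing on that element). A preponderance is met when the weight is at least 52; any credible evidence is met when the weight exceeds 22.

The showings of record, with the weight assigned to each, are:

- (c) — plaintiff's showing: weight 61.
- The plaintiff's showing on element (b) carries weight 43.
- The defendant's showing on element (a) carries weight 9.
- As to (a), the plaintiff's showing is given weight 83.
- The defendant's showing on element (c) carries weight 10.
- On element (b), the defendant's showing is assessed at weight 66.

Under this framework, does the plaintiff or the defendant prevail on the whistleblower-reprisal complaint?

Stage 1 — burden on plaintiff; standard: a preponderance (weight is at least 52).
    (a): 83 − 9 = 74 ≥ 52 [met]
  The plaintiff carries Stage 1; the defendant now bears the burden.
Stage 2 — burden on defendant; standard: any credible evidence (weight exceeds 22).
    (b): 66 − 43 = 23 > 22 [met]
  All elements met. The burden passes to the plaintiff.
Stage 3 — burden on plaintiff; standard: a preponderance (weight is at least 52).
    (c): 61 − 10 = 51 < 52 [not met]
  The plaintiff does not carry Stage 3.
The analysis ends at Stage 3; the defendant prevails.

defendant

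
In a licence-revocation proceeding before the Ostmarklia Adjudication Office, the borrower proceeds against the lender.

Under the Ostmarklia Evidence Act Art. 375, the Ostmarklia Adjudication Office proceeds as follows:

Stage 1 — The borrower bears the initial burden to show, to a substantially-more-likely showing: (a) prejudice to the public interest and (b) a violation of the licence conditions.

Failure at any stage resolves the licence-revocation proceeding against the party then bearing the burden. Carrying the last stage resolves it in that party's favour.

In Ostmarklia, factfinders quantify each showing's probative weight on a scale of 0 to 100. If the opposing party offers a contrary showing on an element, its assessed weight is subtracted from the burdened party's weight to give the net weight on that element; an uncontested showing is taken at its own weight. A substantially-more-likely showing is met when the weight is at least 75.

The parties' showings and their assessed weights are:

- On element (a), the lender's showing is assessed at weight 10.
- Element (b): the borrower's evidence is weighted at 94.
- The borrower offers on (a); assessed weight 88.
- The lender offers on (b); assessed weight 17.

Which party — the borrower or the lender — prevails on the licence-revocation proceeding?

Stage 1 (borrower, a substantially-more-likely showing, weight is at least 75): (a) net 88−10=78 ≥ 75 — meets; (b) net 94−17=77 ≥ 75 — meets.
  The borrower carries the last stage.
With every stage satisfied, the borrower prevails.

borrower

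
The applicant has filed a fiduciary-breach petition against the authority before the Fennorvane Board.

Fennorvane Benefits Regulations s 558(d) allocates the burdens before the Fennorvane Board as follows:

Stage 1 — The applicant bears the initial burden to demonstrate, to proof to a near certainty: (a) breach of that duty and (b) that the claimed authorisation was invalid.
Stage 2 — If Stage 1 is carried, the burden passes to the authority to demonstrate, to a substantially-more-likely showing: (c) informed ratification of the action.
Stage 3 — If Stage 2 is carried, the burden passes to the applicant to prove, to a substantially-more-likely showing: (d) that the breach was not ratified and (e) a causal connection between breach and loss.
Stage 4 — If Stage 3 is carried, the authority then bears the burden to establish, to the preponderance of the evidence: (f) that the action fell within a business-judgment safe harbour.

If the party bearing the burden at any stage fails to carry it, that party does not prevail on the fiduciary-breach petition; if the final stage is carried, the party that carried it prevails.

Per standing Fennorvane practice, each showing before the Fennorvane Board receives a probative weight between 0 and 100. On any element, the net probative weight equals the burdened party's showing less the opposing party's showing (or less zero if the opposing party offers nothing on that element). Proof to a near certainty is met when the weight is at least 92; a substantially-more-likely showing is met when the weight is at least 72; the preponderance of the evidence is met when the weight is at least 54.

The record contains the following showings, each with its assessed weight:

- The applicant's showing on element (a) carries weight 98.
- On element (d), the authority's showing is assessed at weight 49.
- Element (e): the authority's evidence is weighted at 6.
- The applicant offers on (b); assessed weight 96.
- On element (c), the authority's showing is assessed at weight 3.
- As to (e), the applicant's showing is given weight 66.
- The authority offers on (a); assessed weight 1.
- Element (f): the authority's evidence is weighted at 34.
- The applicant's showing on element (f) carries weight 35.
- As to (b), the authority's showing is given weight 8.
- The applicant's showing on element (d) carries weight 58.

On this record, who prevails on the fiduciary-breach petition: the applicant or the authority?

authority

At Stage 1 the applicant must meet proof to a near certainty (weight is at least 92): on (a) the weight is 98 less the opposing 1 gives net 97, which does reach 92, so (a) meets the standard; on (b) the weight is 96 less the opposing 8 gives net 88, < 92, so (b) does not meet the standard.
  Not every element is met, so the applicant fails to carry Stage 1.
So the authority prevails.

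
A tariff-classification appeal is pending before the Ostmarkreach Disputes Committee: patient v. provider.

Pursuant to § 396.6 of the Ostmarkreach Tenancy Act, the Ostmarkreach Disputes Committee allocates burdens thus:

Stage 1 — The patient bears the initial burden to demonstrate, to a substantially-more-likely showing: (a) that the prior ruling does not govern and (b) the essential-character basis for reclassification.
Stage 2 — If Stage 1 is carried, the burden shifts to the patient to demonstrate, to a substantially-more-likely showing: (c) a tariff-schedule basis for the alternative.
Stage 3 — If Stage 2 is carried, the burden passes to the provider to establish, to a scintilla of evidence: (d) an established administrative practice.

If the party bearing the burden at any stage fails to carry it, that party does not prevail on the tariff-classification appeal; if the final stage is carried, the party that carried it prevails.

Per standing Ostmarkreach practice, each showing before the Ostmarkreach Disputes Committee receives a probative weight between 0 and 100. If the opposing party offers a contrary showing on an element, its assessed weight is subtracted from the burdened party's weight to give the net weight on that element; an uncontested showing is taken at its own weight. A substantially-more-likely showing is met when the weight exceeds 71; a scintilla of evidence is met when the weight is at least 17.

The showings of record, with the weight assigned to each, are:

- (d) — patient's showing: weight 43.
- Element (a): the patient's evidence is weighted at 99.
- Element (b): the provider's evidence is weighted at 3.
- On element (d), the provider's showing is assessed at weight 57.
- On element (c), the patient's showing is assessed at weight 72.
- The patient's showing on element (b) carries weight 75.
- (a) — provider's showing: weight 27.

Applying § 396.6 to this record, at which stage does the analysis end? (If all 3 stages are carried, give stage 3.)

Stage 1 (patient, a substantially-more-likely showing, weight exceeds 71): (a) net 99−27=72 > 71 — meets; (b) net 75−3=72 > 71 — meets.
  All elements met. The patient retains the burden for Stage 2.
Stage 2 (patient, a substantially-more-likely showing, weight exceeds 71): (c) 72 > 71 — meets.
  Stage 2 is satisfied; the onus moves to the provider.
Stage 3 (provider, a scintilla of evidence, weight is at least 17): (d) net 57−43=14 < 17 — fails.
  Stage 3 not carried; the provider fails its burden.
So the patient prevails.

stage 3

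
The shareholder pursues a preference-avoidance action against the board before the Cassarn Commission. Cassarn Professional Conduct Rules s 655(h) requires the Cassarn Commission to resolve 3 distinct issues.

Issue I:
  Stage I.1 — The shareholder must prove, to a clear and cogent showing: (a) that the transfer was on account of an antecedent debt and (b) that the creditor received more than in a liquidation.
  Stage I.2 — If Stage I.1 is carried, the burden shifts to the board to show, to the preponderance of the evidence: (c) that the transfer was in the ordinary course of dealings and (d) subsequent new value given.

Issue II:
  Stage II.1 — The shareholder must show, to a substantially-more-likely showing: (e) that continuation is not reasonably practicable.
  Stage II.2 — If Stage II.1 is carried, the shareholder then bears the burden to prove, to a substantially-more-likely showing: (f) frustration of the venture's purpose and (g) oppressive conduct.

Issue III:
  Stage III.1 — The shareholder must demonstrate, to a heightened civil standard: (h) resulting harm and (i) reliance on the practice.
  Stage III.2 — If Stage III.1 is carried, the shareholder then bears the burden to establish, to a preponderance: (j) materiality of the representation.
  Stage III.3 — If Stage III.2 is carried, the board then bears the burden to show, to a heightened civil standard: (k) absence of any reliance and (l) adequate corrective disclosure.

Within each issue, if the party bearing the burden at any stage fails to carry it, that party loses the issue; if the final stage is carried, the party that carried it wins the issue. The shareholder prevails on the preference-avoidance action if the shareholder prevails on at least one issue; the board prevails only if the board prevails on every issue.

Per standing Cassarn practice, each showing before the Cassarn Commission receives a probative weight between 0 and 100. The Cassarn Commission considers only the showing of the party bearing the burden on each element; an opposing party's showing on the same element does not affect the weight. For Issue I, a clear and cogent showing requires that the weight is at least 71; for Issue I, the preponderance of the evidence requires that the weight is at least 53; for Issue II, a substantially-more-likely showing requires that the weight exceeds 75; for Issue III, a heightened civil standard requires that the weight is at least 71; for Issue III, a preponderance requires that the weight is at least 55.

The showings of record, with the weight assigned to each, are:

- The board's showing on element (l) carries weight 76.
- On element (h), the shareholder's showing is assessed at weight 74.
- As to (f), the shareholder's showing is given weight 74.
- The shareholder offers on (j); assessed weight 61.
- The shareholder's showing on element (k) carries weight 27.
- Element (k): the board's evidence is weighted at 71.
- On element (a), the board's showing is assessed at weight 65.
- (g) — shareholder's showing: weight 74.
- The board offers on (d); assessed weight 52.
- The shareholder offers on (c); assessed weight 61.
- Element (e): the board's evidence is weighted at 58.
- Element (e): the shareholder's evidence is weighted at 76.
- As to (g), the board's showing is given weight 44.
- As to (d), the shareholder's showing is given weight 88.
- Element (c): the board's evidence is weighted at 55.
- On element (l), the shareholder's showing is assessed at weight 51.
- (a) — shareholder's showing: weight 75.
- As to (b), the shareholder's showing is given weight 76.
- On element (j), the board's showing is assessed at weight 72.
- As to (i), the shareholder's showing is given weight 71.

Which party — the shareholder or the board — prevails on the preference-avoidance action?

shareholder

— Issue I —
Stage I.1 — burden on shareholder; standard: a clear and cogent showing (weight is at least 71).
    (a): 75 (board's 65 disregarded) ≥ 71 [met]
    (b): 76 ≥ 71 [met]
  Stage I.1 carried; the burden shifts to the board.
Stage I.2 — burden on board; standard: the preponderance of the evidence (weight is at least 53).
    (c): 55 (shareholder's 61 disregarded) ≥ 53 [met]
    (d): 52 (shareholder's 88 disregarded) < 53 [not met]
  The board does not carry Stage I.2.
The shareholder prevails on this issue.
— Issue II —
Stage II.1 — burden on shareholder; standard: a substantially-more-likely showing (weight exceeds 75).
    (e): 76 (board's 58 disregarded) > 75 [met]
  Stage II.1 is satisfied; the shareholder continues to bear the burden.
Stage II.2 — burden on shareholder; standard: a substantially-more-likely showing (weight exceeds 75).
    (f): 74 ≤ 75 [not met]
    (g): 74 (board's 44 disregarded) ≤ 75 [not met]
  The shareholder does not carry Stage II.2.
So the board prevails on this issue.
— Issue III —
Stage III.1 — burden on shareholder; standard: a heightened civil standard (weight is at least 71).
    (h): 74 ≥ 71 [met]
    (i): 71 ≥ 71 [met]
  All elements met. The shareholder retains the burden for Stage III.2.
Stage III.2 — burden on shareholder; standard: a preponderance (weight is at least 55).
    (j): 61 (board's 72 disregarded) ≥ 55 [met]
  Stage III.2 is satisfied; the onus moves to the board.
Stage III.3 — burden on board; standard: a heightened civil standard (weight is at least 71).
    (k): 71 (shareholder's 27 disregarded) ≥ 71 [met]
    (l): 76 (shareholder's 51 disregarded) ≥ 71 [met]
  The board carries the last stage.
With every stage satisfied, the board prevails on this issue.
Per-issue: Issue I → shareholder; Issue II → board; Issue III → board. The shareholder must prevail on at least one issue; overall, the shareholder prevails.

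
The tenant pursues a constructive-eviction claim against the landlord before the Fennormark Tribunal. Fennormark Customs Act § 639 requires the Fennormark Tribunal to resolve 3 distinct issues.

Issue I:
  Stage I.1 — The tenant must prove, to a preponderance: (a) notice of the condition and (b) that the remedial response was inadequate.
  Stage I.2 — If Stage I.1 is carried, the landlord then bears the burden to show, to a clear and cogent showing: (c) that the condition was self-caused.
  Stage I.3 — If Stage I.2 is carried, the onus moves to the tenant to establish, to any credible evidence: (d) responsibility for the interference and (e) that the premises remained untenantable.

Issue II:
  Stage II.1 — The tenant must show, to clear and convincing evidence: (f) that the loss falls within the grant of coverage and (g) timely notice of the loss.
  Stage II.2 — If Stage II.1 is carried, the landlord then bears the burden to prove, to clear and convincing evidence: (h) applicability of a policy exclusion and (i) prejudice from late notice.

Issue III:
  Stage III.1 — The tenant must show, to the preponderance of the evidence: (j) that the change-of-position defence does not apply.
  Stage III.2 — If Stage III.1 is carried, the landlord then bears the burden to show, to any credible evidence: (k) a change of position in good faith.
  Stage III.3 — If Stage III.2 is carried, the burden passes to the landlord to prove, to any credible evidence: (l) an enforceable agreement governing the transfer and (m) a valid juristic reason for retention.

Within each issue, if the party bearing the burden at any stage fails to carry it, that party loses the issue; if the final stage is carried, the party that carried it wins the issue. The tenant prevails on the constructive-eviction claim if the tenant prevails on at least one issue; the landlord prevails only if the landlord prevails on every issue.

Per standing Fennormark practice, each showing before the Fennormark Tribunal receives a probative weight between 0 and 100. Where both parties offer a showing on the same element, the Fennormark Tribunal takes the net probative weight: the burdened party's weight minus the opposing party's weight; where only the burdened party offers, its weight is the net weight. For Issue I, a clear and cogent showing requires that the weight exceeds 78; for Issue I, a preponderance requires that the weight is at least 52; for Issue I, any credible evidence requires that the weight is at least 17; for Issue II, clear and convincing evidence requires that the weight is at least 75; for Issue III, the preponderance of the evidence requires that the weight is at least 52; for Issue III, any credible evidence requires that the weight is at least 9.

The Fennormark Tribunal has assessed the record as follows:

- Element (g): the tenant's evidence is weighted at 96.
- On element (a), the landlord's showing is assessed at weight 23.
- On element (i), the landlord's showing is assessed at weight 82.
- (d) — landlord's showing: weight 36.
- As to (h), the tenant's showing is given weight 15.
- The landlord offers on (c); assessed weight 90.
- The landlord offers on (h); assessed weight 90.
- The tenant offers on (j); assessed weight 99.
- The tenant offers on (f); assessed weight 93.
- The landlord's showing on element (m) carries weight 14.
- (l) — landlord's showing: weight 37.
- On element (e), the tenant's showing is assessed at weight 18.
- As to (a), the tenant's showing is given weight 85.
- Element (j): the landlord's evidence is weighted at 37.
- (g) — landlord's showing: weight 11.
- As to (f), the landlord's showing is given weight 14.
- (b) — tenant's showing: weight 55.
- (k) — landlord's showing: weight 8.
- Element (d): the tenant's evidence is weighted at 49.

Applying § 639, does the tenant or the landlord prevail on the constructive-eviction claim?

— Issue I —
Stage I.1 — burden on tenant; standard: a preponderance (weight is at least 52).
    (a): 85 − 23 = 62 ≥ 52 [met]
    (b): 55 ≥ 52 [met]
  Stage I.1 is satisfied; the onus moves to the landlord.
Stage I.2 — burden on landlord; standard: a clear and cogent showing (weight exceeds 78).
    (c): 90 > 78 [met]
  Stage I.2 carried; the burden shifts to the tenant.
Stage I.3 — burden on tenant; standard: any credible evidence (weight is at least 17).
    (d): 49 − 36 = 13 < 17 [not met]
    (e): 18 ≥ 17 [met]
  The tenant does not carry Stage I.3.
The landlord prevails on this issue.
— Issue II —
Stage II.1 — burden on tenant; standard: clear and convincing evidence (weight is at least 75).
    (f): 93 − 14 = 79 ≥ 75 [met]
    (g): 96 − 11 = 85 ≥ 75 [met]
  All elements met. The burden passes to the landlord.
Stage II.2 — burden on landlord; standard: clear and convincing evidence (weight is at least 75).
    (h): 90 − 15 = 75 ≥ 75 [met]
    (i): 82 ≥ 75 [met]
  All elements met at the final stage.
Every stage carried; the landlord prevails on this issue.
— Issue III —
At Stage III.1 the tenant must meet the preponderance of the evidence (weight is at least 52): on (j) the weight is 99 less the opposing 37 gives net 62, which does reach 52, so (j) meets the standard.
  The tenant carries Stage III.1; the landlord now bears the burden.
At Stage III.2 the landlord must meet any credible evidence (weight is at least 9): on (k) the weight is 8, which does not reach 9, so (k) does not meet the standard.
  Stage III.2 not carried; the landlord fails its burden.
So the tenant prevails on this issue.
Per-issue: Issue I → landlord; Issue II → landlord; Issue III → tenant. The tenant must prevail on at least one issue; overall, the tenant prevails.

tenant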